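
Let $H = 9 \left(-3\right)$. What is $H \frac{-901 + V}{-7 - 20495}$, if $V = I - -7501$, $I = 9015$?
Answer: $\frac{46845}{2278} \approx 20.564$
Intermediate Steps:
$H = -27$
$V = 16516$ ($V = 9015 - -7501 = 9015 + 7501 = 16516$)
$H \frac{-901 + V}{-7 - 20495} = - 27 \frac{-901 + 16516}{-7 - 20495} = - 27 \frac{15615}{-20502} = - 27 \cdot 15615 \left(- \frac{1}{20502}\right) = \left(-27\right) \left(- \frac{1735}{2278}\right) = \frac{46845}{2278}$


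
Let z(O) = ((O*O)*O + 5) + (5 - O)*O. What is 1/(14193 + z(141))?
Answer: 1/2798243 ≈ 3.5737e-7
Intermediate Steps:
z(O) = 5 + O³ + O*(5 - O) (z(O) = (O²*O + 5) + O*(5 - O) = (O³ + 5) + O*(5 - O) = (5 + O³) + O*(5 - O) = 5 + O³ + O*(5 - O))
1/(14193 + z(141)) = 1/(14193 + (5 + 141³ - 1*141² + 5*141)) = 1/(14193 + (5 + 2803221 - 1*19881 + 705)) = 1/(14193 + (5 + 2803221 - 19881 + 705)) = 1/(14193 + 2784050) = 1/2798243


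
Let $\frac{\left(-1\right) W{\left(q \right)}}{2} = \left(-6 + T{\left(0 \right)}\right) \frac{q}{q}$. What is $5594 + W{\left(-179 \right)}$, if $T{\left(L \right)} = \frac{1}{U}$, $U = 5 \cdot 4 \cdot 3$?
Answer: $\frac{168179}{30} \approx 5606.0$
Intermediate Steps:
$U = 60$ ($U = 20 \cdot 3 = 60$)
$T{\left(L \right)} = \frac{1}{60}$
$W{\left(q \right)} = \frac{359}{30}$ ($W{\left(q \right)} = - 2 \left(-6 + \frac{1}{60}\right) \frac{q}{q} = - 2 \left(\left(- \frac{359}{60}\right) 1\right) = \left(-2\right) \left(- \frac{359}{60}\right) = \frac{359}{30}$)
$5594 + W{\left(-179 \right)} = 5594 + \frac{359}{30} = \frac{168179}{30}$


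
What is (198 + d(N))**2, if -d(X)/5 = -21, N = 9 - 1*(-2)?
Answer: 91809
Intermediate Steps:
N = 11 (N = 9 + 2 = 11)
d(X) = 105 (d(X) = -5*(-21) = 105)
(198 + d(N))**2 = (198 + 105)**2 = 303**2 = 91809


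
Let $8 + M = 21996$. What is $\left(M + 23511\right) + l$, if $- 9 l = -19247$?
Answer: $\frac{428738}{9} \approx 47638.0$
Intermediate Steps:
$l = \frac{19247}{9}$ ($l = \left(- \frac{1}{9}\right) \left(-19247\right) = \frac{19247}{9} \approx 2138.6$)
$M = 21988$ ($M = -8 + 21996 = 21988$)
$\left(M + 23511\right) + l = \left(21988 + 23511\right) + \frac{19247}{9} = 45499 + \frac{19247}{9} = \frac{428738}{9}$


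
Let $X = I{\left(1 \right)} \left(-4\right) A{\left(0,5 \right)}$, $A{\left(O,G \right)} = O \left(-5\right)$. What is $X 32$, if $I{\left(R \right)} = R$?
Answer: $0$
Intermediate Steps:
$A{\left(O,G \right)} = - 5 O$
$X = 0$ ($X = 1 \left(-4\right) \left(\left(-5\right) 0\right) = \left(-4\right) 0 = 0$)
$X 32 = 0 \cdot 32 = 0$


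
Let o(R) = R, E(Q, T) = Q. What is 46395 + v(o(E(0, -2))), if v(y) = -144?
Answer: 46251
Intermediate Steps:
46395 + v(o(E(0, -2))) = 46395 - 144 = 46251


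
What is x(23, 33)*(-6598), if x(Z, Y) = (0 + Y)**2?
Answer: -7185222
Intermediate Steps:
x(Z, Y) = Y**2
x(23, 33)*(-6598) = 33**2*(-6598) = 1089*(-6598) = -7185222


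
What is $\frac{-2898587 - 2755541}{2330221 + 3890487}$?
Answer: $- \frac{1413532}{1555177} \approx -0.90892$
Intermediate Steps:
$\frac{-2898587 - 2755541}{2330221 + 3890487} = - \frac{5654128}{6220708} = \left(-5654128\right) \frac{1}{6220708} = - \frac{1413532}{1555177}$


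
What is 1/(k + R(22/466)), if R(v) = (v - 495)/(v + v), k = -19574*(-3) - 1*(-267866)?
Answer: 1/321346 ≈ 3.1119e-6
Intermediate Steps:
k = 326588 (k = 58722 + 267866 = 326588)
R(v) = (-495 + v)/(2*v) (R(v) = (-495 + v)/((2*v)) = (-495 + v)*(1/(2*v)) = (-495 + v)/(2*v))
1/(k + R(22/466)) = 1/(326588 + (-495 + 22/466)/(2*((22/466)))) = 1/(326588 + (-495 + 22*(1/466))/(2*((22*(1/466))))) = 1/(326588 + (-495 + 11/233)/(2*(11/233))) = 1/(326588 + (½)*(233/11)*(-115324/233)) = 1/(326588 - 5242) = 1/321346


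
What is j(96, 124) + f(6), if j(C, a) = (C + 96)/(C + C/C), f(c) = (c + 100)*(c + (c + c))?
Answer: 185268/97 ≈ 1910.0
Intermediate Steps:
f(c) = 3*c*(100 + c) (f(c) = (100 + c)*(c + 2*c) = (100 + c)*(3*c) = 3*c*(100 + c))
j(C, a) = (96 + C)/(1 + C) (j(C, a) = (96 + C)/(C + 1) = (96 + C)/(1 + C))
j(96, 124) + f(6) = (96 + 96)/(1 + 96) + 3*6*(100 + 6) = 192/97 + 3*6*106 = (1/97)*192 + 1908 = 192/97 + 1908 = 185268/97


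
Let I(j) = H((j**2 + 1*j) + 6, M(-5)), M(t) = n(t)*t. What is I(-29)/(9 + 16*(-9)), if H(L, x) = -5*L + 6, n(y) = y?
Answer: 4084/135 ≈ 30.252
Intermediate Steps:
M(t) = t**2 (M(t) = t*t = t**2)
H(L, x) = 6 - 5*L
I(j) = -24 - 5*j - 5*j**2 (I(j) = 6 - 5*((j**2 + 1*j) + 6) = 6 - 5*((j**2 + j) + 6) = 6 - 5*((j + j**2) + 6) = 6 - 5*(6 + j + j**2) = 6 + (-30 - 5*j - 5*j**2) = -24 - 5*j - 5*j**2)
I(-29)/(9 + 16*(-9)) = (-24 - 5*(-29) - 5*(-29)**2)/(9 + 16*(-9)) = (-24 + 145 - 5*841)/(9 - 144) = (-24 + 145 - 4205)/(-135) = -4084*(-1/135) = 4084/135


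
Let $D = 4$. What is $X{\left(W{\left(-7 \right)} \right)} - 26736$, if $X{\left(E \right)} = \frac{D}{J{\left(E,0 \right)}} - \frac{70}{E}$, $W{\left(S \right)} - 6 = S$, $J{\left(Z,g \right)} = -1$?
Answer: $-26670$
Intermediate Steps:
$W{\left(S \right)} = 6 + S$
$X{\left(E \right)} = -4 - \frac{70}{E}$ ($X{\left(E \right)} = \frac{4}{-1} - \frac{70}{E} = 4 \left(-1\right) - \frac{70}{E} = -4 - \frac{70}{E}$)
$X{\left(W{\left(-7 \right)} \right)} - 26736 = \left(-4 - \frac{70}{6 - 7}\right) - 26736 = \left(-4 - \frac{70}{-1}\right) - 26736 = \left(-4 - -70\right) - 26736 = \left(-4 + 70\right) - 26736 = 66 - 26736 = -26670$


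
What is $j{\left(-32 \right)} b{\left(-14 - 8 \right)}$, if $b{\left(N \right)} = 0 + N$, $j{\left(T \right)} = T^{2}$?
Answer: $-22528$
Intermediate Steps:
$b{\left(N \right)} = N$
$j{\left(-32 \right)} b{\left(-14 - 8 \right)} = \left(-32\right)^{2} \left(-14 - 8\right) = 1024 \left(-14 - 8\right) = 1024 \left(-22\right) = -22528$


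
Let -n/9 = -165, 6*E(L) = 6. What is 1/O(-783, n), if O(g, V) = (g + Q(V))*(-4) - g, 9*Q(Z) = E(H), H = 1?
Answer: 9/35231 ≈ 0.00025546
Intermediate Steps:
E(L) = 1 (E(L) = (⅙)*6 = 1)
Q(Z) = ⅑ (Q(Z) = (⅑)*1 = ⅑)
n = 1485 (n = -9*(-165) = 1485)
O(g, V) = -4/9 - 5*g (O(g, V) = (g + ⅑)*(-4) - g = (⅑ + g)*(-4) - g = (-4/9 - 4*g) - g = -4/9 - 5*g)
1/O(-783, n) = 1/(-4/9 - 5*(-783)) = 1/(-4/9 + 3915) = 1/(35231/9) = 9/35231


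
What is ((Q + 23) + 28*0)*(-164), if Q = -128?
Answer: 17220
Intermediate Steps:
((Q + 23) + 28*0)*(-164) = ((-128 + 23) + 28*0)*(-164) = (-105 + 0)*(-164) = -105*(-164) = 17220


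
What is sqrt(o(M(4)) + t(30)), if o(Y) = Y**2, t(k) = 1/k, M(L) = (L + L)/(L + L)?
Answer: sqrt(930)/30 ≈ 1.0165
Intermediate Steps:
M(L) = 1 (M(L) = (2*L)/((2*L)) = (2*L)*(1/(2*L)) = 1)
sqrt(o(M(4)) + t(30)) = sqrt(1**2 + 1/30) = sqrt(1 + 1/30) = sqrt(31/30) = sqrt(930)/30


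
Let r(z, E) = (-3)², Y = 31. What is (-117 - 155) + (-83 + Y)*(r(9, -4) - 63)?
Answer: 2536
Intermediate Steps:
r(z, E) = 9
(-117 - 155) + (-83 + Y)*(r(9, -4) - 63) = (-117 - 155) + (-83 + 31)*(9 - 63) = -272 - 52*(-54) = -272 + 2808 = 2536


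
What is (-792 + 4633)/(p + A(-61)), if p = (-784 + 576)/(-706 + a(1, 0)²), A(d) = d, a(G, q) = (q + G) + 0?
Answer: -2707905/42797 ≈ -63.273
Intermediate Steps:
a(G, q) = G + q (a(G, q) = (G + q) + 0 = G + q)
p = 208/705 (p = (-784 + 576)/(-706 + (1 + 0)²) = -208/(-706 + 1²) = -208/(-706 + 1) = -208/(-705) = -208*(-1/705) = 208/705 ≈ 0.29504)
(-792 + 4633)/(p + A(-61)) = (-792 + 4633)/(208/705 - 61) = 3841/(-42797/705) = 3841*(-705/42797) = -2707905/42797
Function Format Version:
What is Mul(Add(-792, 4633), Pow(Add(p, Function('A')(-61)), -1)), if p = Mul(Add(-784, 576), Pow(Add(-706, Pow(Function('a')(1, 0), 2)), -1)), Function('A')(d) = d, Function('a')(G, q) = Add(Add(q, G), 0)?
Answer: Rational(-2707905, 42797) ≈ -63.273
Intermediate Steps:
Function('a')(G, q) = Add(G, q) (Function('a')(G, q) = Add(Add(G, q), 0) = Add(G, q))
p = Rational(208, 705) (p = Mul(Add(-784, 576), Pow(Add(-706, Pow(Add(1, 0), 2)), -1)) = Mul(-208, Pow(Add(-706, Pow(1, 2)), -1)) = Mul(-208, Pow(Add(-706, 1), -1)) = Mul(-208, Pow(-705, -1)) = Mul(-208, Rational(-1, 705)) = Rational(208, 705) ≈ 0.29504)
Mul(Add(-792, 4633), Pow(Add(p, Function('A')(-61)), -1)) = Mul(Add(-792, 4633), Pow(Add(Rational(208, 705), -61), -1)) = Mul(3841, Pow(Rational(-42797, 705), -1)) = Mul(3841, Rational(-705, 42797)) = Rational(-2707905, 42797)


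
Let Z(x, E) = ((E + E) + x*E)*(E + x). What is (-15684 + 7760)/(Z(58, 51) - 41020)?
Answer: -1981/73130 ≈ -0.027089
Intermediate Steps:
Z(x, E) = (E + x)*(2*E + E*x) (Z(x, E) = (2*E + E*x)*(E + x) = (E + x)*(2*E + E*x))
(-15684 + 7760)/(Z(58, 51) - 41020) = (-15684 + 7760)/(51*(58² + 2*51 + 2*58 + 51*58) - 41020) = -7924/(51*(3364 + 102 + 116 + 2958) - 41020) = -7924/(51*6540 - 41020) = -7924/(333540 - 41020) = -7924/292520 = -7924*1/292520 = -1981/73130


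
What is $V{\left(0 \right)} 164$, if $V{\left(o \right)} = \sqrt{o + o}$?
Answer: $0$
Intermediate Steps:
$V{\left(o \right)} = \sqrt{2} \sqrt{o}$ ($V{\left(o \right)} = \sqrt{2 o} = \sqrt{2} \sqrt{o}$)
$V{\left(0 \right)} 164 = \sqrt{2} \sqrt{0} \cdot 164 = \sqrt{2} \cdot 0 \cdot 164 = 0 \cdot 164 = 0$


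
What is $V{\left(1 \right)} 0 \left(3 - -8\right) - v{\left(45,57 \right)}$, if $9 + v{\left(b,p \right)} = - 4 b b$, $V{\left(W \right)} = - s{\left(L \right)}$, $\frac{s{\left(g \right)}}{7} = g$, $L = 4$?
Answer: $8109$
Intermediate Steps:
$s{\left(g \right)} = 7 g$
$V{\left(W \right)} = -28$ ($V{\left(W \right)} = - 7 \cdot 4 = \left(-1\right) 28 = -28$)
$v{\left(b,p \right)} = -9 - 4 b^{2}$ ($v{\left(b,p \right)} = -9 + - 4 b b = -9 - 4 b^{2}$)
$V{\left(1 \right)} 0 \left(3 - -8\right) - v{\left(45,57 \right)} = \left(-28\right) 0 \left(3 - -8\right) - \left(-9 - 4 \cdot 45^{2}\right) = 0 \left(3 + 8\right) - \left(-9 - 8100\right) = 0 \cdot 11 - \left(-9 - 8100\right) = 0 - -8109 = 0 + 8109 = 8109$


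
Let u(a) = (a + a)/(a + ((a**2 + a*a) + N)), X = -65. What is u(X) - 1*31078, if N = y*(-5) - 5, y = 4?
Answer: -25981221/836 ≈ -31078.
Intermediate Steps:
N = -25 (N = 4*(-5) - 5 = -20 - 5 = -25)
u(a) = 2*a/(-25 + a + 2*a**2) (u(a) = (a + a)/(a + ((a**2 + a*a) - 25)) = (2*a)/(a + ((a**2 + a**2) - 25)) = (2*a)/(a + (2*a**2 - 25)) = (2*a)/(a + (-25 + 2*a**2)) = (2*a)/(-25 + a + 2*a**2) = 2*a/(-25 + a + 2*a**2))
u(X) - 1*31078 = 2*(-65)/(-25 - 65 + 2*(-65)**2) - 1*31078 = 2*(-65)/(-25 - 65 + 2*4225) - 31078 = 2*(-65)/(-25 - 65 + 8450) - 31078 = 2*(-65)/8360 - 31078 = 2*(-65)*(1/8360) - 31078 = -13/836 - 31078 = -25981221/836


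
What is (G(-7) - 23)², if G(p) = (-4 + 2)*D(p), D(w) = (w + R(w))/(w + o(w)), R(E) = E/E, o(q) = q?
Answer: 27889/49 ≈ 569.16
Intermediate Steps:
R(E) = 1
D(w) = (1 + w)/(2*w) (D(w) = (w + 1)/(w + w) = (1 + w)/((2*w)) = (1 + w)*(1/(2*w)) = (1 + w)/(2*w))
G(p) = -(1 + p)/p (G(p) = (-4 + 2)*((1 + p)/(2*p)) = -(1 + p)/p)
(G(-7) - 23)² = ((-1 - 1*(-7))/(-7) - 23)² = (-(-1 + 7)/7 - 23)² = (-⅐*6 - 23)² = (-6/7 - 23)² = (-167/7)² = 27889/49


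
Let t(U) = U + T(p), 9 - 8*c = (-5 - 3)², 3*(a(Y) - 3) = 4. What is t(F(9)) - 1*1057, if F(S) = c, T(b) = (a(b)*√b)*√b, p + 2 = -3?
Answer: -26053/24 ≈ -1085.5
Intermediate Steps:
a(Y) = 13/3 (a(Y) = 3 + (⅓)*4 = 3 + 4/3 = 13/3)
p = -5 (p = -2 - 3 = -5)
c = -55/8 (c = 9/8 - (-5 - 3)²/8 = 9/8 - ⅛*(-8)² = 9/8 - ⅛*64 = 9/8 - 8 = -55/8 ≈ -6.8750)
T(b) = 13*b/3 (T(b) = (13*√b/3)*√b = 13*b/3)
F(S) = -55/8
t(U) = -65/3 + U (t(U) = U + (13/3)*(-5) = U - 65/3 = -65/3 + U)
t(F(9)) - 1*1057 = (-65/3 - 55/8) - 1*1057 = -685/24 - 1057 = -26053/24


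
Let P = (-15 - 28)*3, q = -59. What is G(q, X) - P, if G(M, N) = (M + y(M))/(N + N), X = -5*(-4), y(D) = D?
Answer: 2521/20 ≈ 126.05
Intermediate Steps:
X = 20
P = -129 (P = -43*3 = -129)
G(M, N) = M/N (G(M, N) = (M + M)/(N + N) = (2*M)/((2*N)) = (2*M)*(1/(2*N)) = M/N)
G(q, X) - P = -59/20 - 1*(-129) = -59*1/20 + 129 = -59/20 + 129 = 2521/20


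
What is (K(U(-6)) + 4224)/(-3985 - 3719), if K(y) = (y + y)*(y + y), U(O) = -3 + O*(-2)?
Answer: -379/642 ≈ -0.59034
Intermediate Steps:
U(O) = -3 - 2*O
K(y) = 4*y² (K(y) = (2*y)*(2*y) = 4*y²)
(K(U(-6)) + 4224)/(-3985 - 3719) = (4*(-3 - 2*(-6))² + 4224)/(-3985 - 3719) = (4*(-3 + 12)² + 4224)/(-7704) = (4*9² + 4224)*(-1/7704) = (4*81 + 4224)*(-1/7704) = (324 + 4224)*(-1/7704) = 4548*(-1/7704) = -379/642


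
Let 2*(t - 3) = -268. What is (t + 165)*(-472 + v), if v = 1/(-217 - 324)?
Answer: -8682002/541 ≈ -16048.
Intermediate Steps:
t = -131 (t = 3 + (1/2)*(-268) = 3 - 134 = -131)
v = -1/541 (v = 1/(-541) = -1/541 ≈ -0.0018484)
(t + 165)*(-472 + v) = (-131 + 165)*(-472 - 1/541) = 34*(-255353/541) = -8682002/541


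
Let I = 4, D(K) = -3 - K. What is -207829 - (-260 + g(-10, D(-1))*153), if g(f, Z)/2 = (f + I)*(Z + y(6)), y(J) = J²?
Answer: -145145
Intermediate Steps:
g(f, Z) = 2*(4 + f)*(36 + Z) (g(f, Z) = 2*((f + 4)*(Z + 6²)) = 2*((4 + f)*(Z + 36)) = 2*((4 + f)*(36 + Z)) = 2*(4 + f)*(36 + Z))
-207829 - (-260 + g(-10, D(-1))*153) = -207829 - (-260 + (288 + 8*(-3 - 1*(-1)) + 72*(-10) + 2*(-3 - 1*(-1))*(-10))*153) = -207829 - (-260 + (288 + 8*(-3 + 1) - 720 + 2*(-3 + 1)*(-10))*153) = -207829 - (-260 + (288 + 8*(-2) - 720 + 2*(-2)*(-10))*153) = -207829 - (-260 + (288 - 16 - 720 + 40)*153) = -207829 - (-260 - 408*153) = -207829 - (-260 - 62424) = -207829 - 1*(-62684) = -207829 + 62684 = -145145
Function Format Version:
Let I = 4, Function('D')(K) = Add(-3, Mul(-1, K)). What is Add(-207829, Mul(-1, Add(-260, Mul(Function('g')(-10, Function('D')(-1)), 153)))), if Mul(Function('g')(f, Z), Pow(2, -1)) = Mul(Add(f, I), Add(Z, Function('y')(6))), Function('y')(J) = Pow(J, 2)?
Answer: -145145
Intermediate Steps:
Function('g')(f, Z) = Mul(2, Add(4, f), Add(36, Z)) (Function('g')(f, Z) = Mul(2, Mul(Add(f, 4), Add(Z, Pow(6, 2)))) = Mul(2, Mul(Add(4, f), Add(Z, 36))) = Mul(2, Mul(Add(4, f), Add(36, Z))) = Mul(2, Add(4, f), Add(36, Z)))
Add(-207829, Mul(-1, Add(-260, Mul(Function('g')(-10, Function('D')(-1)), 153)))) = Add(-207829, Mul(-1, Add(-260, Mul(Add(288, Mul(8, Add(-3, Mul(-1, -1))), Mul(72, -10), Mul(2, Add(-3, Mul(-1, -1)), -10)), 153)))) = Add(-207829, Mul(-1, Add(-260, Mul(Add(288, Mul(8, Add(-3, 1)), -720, Mul(2, Add(-3, 1), -10)), 153)))) = Add(-207829, Mul(-1, Add(-260, Mul(Add(288, Mul(8, -2), -720, Mul(2, -2, -10)), 153)))) = Add(-207829, Mul(-1, Add(-260, Mul(Add(288, -16, -720, 40), 153)))) = Add(-207829, Mul(-1, Add(-260, Mul(-408, 153)))) = Add(-207829, Mul(-1, Add(-260, -62424))) = Add(-207829, Mul(-1, -62684)) = Add(-207829, 62684) = -145145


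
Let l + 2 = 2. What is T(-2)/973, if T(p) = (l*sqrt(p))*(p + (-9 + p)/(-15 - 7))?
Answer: 0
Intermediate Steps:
l = 0 (l = -2 + 2 = 0)
T(p) = 0 (T(p) = (0*sqrt(p))*(p + (-9 + p)/(-15 - 7)) = 0*(p + (-9 + p)/(-22)) = 0*(p + (-9 + p)*(-1/22)) = 0*(p + (9/22 - p/22)) = 0*(9/22 + 21*p/22) = 0)
T(-2)/973 = 0/973 = 0*(1/973) = 0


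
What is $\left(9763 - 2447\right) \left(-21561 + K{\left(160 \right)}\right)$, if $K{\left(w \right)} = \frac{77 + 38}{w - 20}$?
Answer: $- \frac{1104139865}{7} \approx -1.5773 \cdot 10^{8}$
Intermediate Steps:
$K{\left(w \right)} = \frac{115}{-20 + w}$
$\left(9763 - 2447\right) \left(-21561 + K{\left(160 \right)}\right) = \left(9763 - 2447\right) \left(-21561 + \frac{115}{-20 + 160}\right) = 7316 \left(-21561 + \frac{115}{140}\right) = 7316 \left(-21561 + 115 \cdot \frac{1}{140}\right) = 7316 \left(-21561 + \frac{23}{28}\right) = 7316 \left(- \frac{603685}{28}\right) = - \frac{1104139865}{7}$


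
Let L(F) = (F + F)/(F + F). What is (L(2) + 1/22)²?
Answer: 529/484 ≈ 1.0930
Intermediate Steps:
L(F) = 1 (L(F) = (2*F)/((2*F)) = (2*F)*(1/(2*F)) = 1)
(L(2) + 1/22)² = (1 + 1/22)² = (23/22)² = 529/484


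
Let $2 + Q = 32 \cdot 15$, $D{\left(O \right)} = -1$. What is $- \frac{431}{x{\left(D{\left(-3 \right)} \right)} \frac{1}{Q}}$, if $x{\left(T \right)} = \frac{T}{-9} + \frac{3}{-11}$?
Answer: $\frac{10197891}{8} \approx 1.2747 \cdot 10^{6}$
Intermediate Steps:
$Q = 478$ ($Q = -2 + 32 \cdot 15 = -2 + 480 = 478$)
$x{\left(T \right)} = - \frac{3}{11} - \frac{T}{9}$ ($x{\left(T \right)} = T \left(- \frac{1}{9}\right) + 3 \left(- \frac{1}{11}\right) = - \frac{T}{9} - \frac{3}{11} = - \frac{3}{11} - \frac{T}{9}$)
$- \frac{431}{x{\left(D{\left(-3 \right)} \right)} \frac{1}{Q}} = - \frac{431}{\left(- \frac{3}{11} - - \frac{1}{9}\right) \frac{1}{478}} = - \frac{431}{\left(- \frac{3}{11} + \frac{1}{9}\right) \frac{1}{478}} = - \frac{431}{\left(- \frac{16}{99}\right) \frac{1}{478}} = - \frac{431}{- \frac{8}{23661}} = \left(-431\right) \left(- \frac{23661}{8}\right) = \frac{10197891}{8}$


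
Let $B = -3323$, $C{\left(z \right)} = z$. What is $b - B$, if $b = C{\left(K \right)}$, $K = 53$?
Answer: $3376$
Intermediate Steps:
$b = 53$
$b - B = 53 - -3323 = 53 + 3323 = 3376$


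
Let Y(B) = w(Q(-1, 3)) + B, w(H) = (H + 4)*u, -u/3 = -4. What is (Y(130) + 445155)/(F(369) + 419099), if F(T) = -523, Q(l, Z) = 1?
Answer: 445345/418576 ≈ 1.0640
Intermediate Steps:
u = 12 (u = -3*(-4) = 12)
w(H) = 48 + 12*H (w(H) = (H + 4)*12 = (4 + H)*12 = 48 + 12*H)
Y(B) = 60 + B (Y(B) = (48 + 12*1) + B = (48 + 12) + B = 60 + B)
(Y(130) + 445155)/(F(369) + 419099) = ((60 + 130) + 445155)/(-523 + 419099) = (190 + 445155)/418576 = 445345*(1/418576) = 445345/418576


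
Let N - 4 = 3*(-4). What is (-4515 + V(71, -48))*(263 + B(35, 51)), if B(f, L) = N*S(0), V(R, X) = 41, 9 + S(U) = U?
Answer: -1498790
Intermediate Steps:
S(U) = -9 + U
N = -8 (N = 4 + 3*(-4) = 4 - 12 = -8)
B(f, L) = 72 (B(f, L) = -8*(-9 + 0) = -8*(-9) = 72)
(-4515 + V(71, -48))*(263 + B(35, 51)) = (-4515 + 41)*(263 + 72) = -4474*335 = -1498790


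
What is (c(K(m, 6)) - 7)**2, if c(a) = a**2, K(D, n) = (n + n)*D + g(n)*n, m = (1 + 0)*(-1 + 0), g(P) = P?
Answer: 323761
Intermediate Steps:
m = -1 (m = 1*(-1) = -1)
K(D, n) = n**2 + 2*D*n (K(D, n) = (n + n)*D + n*n = (2*n)*D + n**2 = 2*D*n + n**2 = n**2 + 2*D*n)
(c(K(m, 6)) - 7)**2 = ((6*(6 + 2*(-1)))**2 - 7)**2 = ((6*(6 - 2))**2 - 7)**2 = ((6*4)**2 - 7)**2 = (24**2 - 7)**2 = (576 - 7)**2 = 569**2 = 323761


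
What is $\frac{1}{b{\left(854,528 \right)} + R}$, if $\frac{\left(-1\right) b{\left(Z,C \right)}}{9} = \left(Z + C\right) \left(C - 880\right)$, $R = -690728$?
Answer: $\frac{1}{3687448} \approx 2.7119 \cdot 10^{-7}$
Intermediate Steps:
$b{\left(Z,C \right)} = - 9 \left(-880 + C\right) \left(C + Z\right)$ ($b{\left(Z,C \right)} = - 9 \left(Z + C\right) \left(C - 880\right) = - 9 \left(C + Z\right) \left(-880 + C\right) = - 9 \left(-880 + C\right) \left(C + Z\right)$)
$\frac{1}{b{\left(854,528 \right)} + R} = \frac{1}{\left(- 9 \cdot 528^{2} + 7920 \cdot 528 + 7920 \cdot 854 - 4752 \cdot 854\right) - 690728} = \frac{1}{\left(\left(-9\right) 278784 + 4181760 + 6763680 - 4058208\right) - 690728} = \frac{1}{\left(-2509056 + 4181760 + 6763680 - 4058208\right) - 690728} = \frac{1}{4378176 - 690728} = \frac{1}{3687448}$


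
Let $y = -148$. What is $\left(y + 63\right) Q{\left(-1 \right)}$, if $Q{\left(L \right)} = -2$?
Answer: $170$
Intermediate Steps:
$\left(y + 63\right) Q{\left(-1 \right)} = \left(-148 + 63\right) \left(-2\right) = \left(-85\right) \left(-2\right) = 170$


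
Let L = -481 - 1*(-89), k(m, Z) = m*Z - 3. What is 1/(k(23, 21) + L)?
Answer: 1/88 ≈ 0.011364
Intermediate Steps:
k(m, Z) = -3 + Z*m (k(m, Z) = Z*m - 3 = -3 + Z*m)
L = -392 (L = -481 + 89 = -392)
1/(k(23, 21) + L) = 1/((-3 + 21*23) - 392) = 1/((-3 + 483) - 392) = 1/(480 - 392) = 1/88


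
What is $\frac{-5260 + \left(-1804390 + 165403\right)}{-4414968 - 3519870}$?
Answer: $\frac{1644247}{7934838} \approx 0.20722$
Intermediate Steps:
$\frac{-5260 + \left(-1804390 + 165403\right)}{-4414968 - 3519870} = \frac{-5260 - 1638987}{-7934838} = \left(-1644247\right) \left(- \frac{1}{7934838}\right) = \frac{1644247}{7934838}$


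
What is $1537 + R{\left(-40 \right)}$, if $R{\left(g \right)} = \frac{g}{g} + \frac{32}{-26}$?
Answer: $\frac{19978}{13} \approx 1536.8$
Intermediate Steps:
$R{\left(g \right)} = - \frac{3}{13}$ ($R{\left(g \right)} = 1 + 32 \left(- \frac{1}{26}\right) = 1 - \frac{16}{13} = - \frac{3}{13}$)
$1537 + R{\left(-40 \right)} = 1537 - \frac{3}{13} = \frac{19978}{13}$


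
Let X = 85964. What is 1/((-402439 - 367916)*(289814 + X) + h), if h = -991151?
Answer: -1/289483452341 ≈ -3.4544e-12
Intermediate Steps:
1/((-402439 - 367916)*(289814 + X) + h) = 1/((-402439 - 367916)*(289814 + 85964) - 991151) = 1/(-770355*375778 - 991151) = 1/(-289482461190 - 991151) = 1/(-289483452341) = -1/289483452341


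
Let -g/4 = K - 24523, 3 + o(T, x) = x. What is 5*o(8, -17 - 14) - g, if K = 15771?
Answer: -35178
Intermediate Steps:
o(T, x) = -3 + x
g = 35008 (g = -4*(15771 - 24523) = -4*(-8752) = 35008)
5*o(8, -17 - 14) - g = 5*(-3 + (-17 - 14)) - 1*35008 = 5*(-3 - 31) - 35008 = 5*(-34) - 35008 = -170 - 35008 = -35178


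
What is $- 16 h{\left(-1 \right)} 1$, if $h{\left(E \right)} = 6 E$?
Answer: $96$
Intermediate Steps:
$- 16 h{\left(-1 \right)} 1 = - 16 \cdot 6 \left(-1\right) 1 = \left(-16\right) \left(-6\right) 1 = 96 \cdot 1 = 96$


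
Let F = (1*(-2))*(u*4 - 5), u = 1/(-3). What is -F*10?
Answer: -380/3 ≈ -126.67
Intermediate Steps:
u = -⅓ ≈ -0.33333
F = 38/3 (F = (1*(-2))*(-⅓*4 - 5) = -2*(-4/3 - 5) = -2*(-19/3) = 38/3 ≈ 12.667)
-F*10 = -1*38/3*10 = -38/3*10 = -380/3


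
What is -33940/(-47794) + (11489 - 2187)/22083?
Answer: 597038404/527717451 ≈ 1.1314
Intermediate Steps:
-33940/(-47794) + (11489 - 2187)/22083 = -33940*(-1/47794) + 9302*(1/22083) = 16970/23897 + 9302/22083 = 597038404/527717451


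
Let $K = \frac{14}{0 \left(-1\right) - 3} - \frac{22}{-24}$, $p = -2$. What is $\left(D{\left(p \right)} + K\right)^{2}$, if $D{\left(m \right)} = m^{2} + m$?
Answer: $\frac{49}{16} \approx 3.0625$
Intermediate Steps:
$D{\left(m \right)} = m + m^{2}$
$K = - \frac{15}{4}$ ($K = \frac{14}{0 - 3} - - \frac{11}{12} = \frac{14}{-3} + \frac{11}{12} = 14 \left(- \frac{1}{3}\right) + \frac{11}{12} = - \frac{14}{3} + \frac{11}{12} = - \frac{15}{4} \approx -3.75$)
$\left(D{\left(p \right)} + K\right)^{2} = \left(- 2 \left(1 - 2\right) - \frac{15}{4}\right)^{2} = \left(\left(-2\right) \left(-1\right) - \frac{15}{4}\right)^{2} = \left(2 - \frac{15}{4}\right)^{2} = \left(- \frac{7}{4}\right)^{2} = \frac{49}{16}$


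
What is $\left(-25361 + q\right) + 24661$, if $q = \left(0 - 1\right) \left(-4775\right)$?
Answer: $4075$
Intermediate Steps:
$q = 4775$ ($q = \left(0 - 1\right) \left(-4775\right) = \left(-1\right) \left(-4775\right) = 4775$)
$\left(-25361 + q\right) + 24661 = \left(-25361 + 4775\right) + 24661 = -20586 + 24661 = 4075$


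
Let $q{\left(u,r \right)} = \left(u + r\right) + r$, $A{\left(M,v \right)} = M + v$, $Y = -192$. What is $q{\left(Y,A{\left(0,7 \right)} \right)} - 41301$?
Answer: $-41479$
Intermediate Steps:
$q{\left(u,r \right)} = u + 2 r$ ($q{\left(u,r \right)} = \left(r + u\right) + r = u + 2 r$)
$q{\left(Y,A{\left(0,7 \right)} \right)} - 41301 = \left(-192 + 2 \left(0 + 7\right)\right) - 41301 = \left(-192 + 2 \cdot 7\right) - 41301 = \left(-192 + 14\right) - 41301 = -178 - 41301 = -41479$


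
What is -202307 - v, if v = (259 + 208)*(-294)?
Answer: -65009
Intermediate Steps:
v = -137298 (v = 467*(-294) = -137298)
-202307 - v = -202307 - 1*(-137298) = -202307 + 137298 = -65009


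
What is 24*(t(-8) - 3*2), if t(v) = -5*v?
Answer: 816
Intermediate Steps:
24*(t(-8) - 3*2) = 24*(-5*(-8) - 3*2) = 24*(40 - 6) = 24*34 = 816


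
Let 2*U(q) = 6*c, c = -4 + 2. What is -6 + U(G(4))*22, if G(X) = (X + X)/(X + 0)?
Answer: -138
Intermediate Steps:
c = -2
G(X) = 2 (G(X) = (2*X)/X = 2)
U(q) = -6 (U(q) = (6*(-2))/2 = (1/2)*(-12) = -6)
-6 + U(G(4))*22 = -6 - 6*22 = -6 - 132 = -138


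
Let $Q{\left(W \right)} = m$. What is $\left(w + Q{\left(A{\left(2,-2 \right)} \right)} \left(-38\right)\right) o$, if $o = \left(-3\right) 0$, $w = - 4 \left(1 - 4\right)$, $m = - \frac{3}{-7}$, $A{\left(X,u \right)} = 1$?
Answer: $0$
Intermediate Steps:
$m = \frac{3}{7}$ ($m = \left(-3\right) \left(- \frac{1}{7}\right) = \frac{3}{7} \approx 0.42857$)
$Q{\left(W \right)} = \frac{3}{7}$
$w = 12$ ($w = \left(-4\right) \left(-3\right) = 12$)
$o = 0$
$\left(w + Q{\left(A{\left(2,-2 \right)} \right)} \left(-38\right)\right) o = \left(12 + \frac{3}{7} \left(-38\right)\right) 0 = \left(12 - \frac{114}{7}\right) 0 = \left(- \frac{30}{7}\right) 0 = 0$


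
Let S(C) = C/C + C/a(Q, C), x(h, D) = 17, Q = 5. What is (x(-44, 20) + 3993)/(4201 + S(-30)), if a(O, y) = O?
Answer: 2005/2098 ≈ 0.95567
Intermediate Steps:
S(C) = 1 + C/5 (S(C) = C/C + C/5 = 1 + C*(⅕) = 1 + C/5)
(x(-44, 20) + 3993)/(4201 + S(-30)) = (17 + 3993)/(4201 + (1 + (⅕)*(-30))) = 4010/(4201 + (1 - 6)) = 4010/(4201 - 5) = 4010/4196 = 4010*(1/4196) = 2005/2098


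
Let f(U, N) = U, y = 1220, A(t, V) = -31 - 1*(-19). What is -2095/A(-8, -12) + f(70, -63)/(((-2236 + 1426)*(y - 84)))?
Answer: 16064453/92016 ≈ 174.58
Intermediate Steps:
A(t, V) = -12 (A(t, V) = -31 + 19 = -12)
-2095/A(-8, -12) + f(70, -63)/(((-2236 + 1426)*(y - 84))) = -2095/(-12) + 70/(((-2236 + 1426)*(1220 - 84))) = -2095*(-1/12) + 70/((-810*1136)) = 2095/12 + 70/(-920160) = 2095/12 + 70*(-1/920160) = 2095/12 - 7/92016 = 16064453/92016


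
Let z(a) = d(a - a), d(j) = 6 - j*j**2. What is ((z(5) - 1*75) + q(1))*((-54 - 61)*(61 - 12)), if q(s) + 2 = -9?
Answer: 450800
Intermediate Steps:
q(s) = -11 (q(s) = -2 - 9 = -11)
d(j) = 6 - j**3
z(a) = 6 (z(a) = 6 - (a - a)**3 = 6 - 1*0**3 = 6 - 1*0 = 6 + 0 = 6)
((z(5) - 1*75) + q(1))*((-54 - 61)*(61 - 12)) = ((6 - 1*75) - 11)*((-54 - 61)*(61 - 12)) = ((6 - 75) - 11)*(-115*49) = (-69 - 11)*(-5635) = -80*(-5635) = 450800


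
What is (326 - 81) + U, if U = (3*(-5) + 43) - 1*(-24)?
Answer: 297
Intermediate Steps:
U = 52 (U = (-15 + 43) + 24 = 28 + 24 = 52)
(326 - 81) + U = (326 - 81) + 52 = 245 + 52 = 297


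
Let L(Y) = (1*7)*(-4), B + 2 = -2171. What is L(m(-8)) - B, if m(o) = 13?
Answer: 2145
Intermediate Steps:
B = -2173 (B = -2 - 2171 = -2173)
L(Y) = -28 (L(Y) = 7*(-4) = -28)
L(m(-8)) - B = -28 - 1*(-2173) = -28 + 2173 = 2145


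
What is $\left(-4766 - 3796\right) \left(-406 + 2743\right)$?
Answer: $-20009394$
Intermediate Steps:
$\left(-4766 - 3796\right) \left(-406 + 2743\right) = \left(-8562\right) 2337 = -20009394$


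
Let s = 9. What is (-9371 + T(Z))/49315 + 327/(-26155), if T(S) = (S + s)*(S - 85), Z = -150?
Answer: 121084283/257966765 ≈ 0.46938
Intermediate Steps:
T(S) = (-85 + S)*(9 + S) (T(S) = (S + 9)*(S - 85) = (9 + S)*(-85 + S) = (-85 + S)*(9 + S))
(-9371 + T(Z))/49315 + 327/(-26155) = (-9371 + (-765 + (-150)**2 - 76*(-150)))/49315 + 327/(-26155) = (-9371 + (-765 + 22500 + 11400))*(1/49315) + 327*(-1/26155) = (-9371 + 33135)*(1/49315) - 327/26155 = 23764*(1/49315) - 327/26155 = 23764/49315 - 327/26155 = 121084283/257966765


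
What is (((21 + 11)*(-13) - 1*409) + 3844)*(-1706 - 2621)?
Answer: -13063213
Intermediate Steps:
(((21 + 11)*(-13) - 1*409) + 3844)*(-1706 - 2621) = ((32*(-13) - 409) + 3844)*(-4327) = ((-416 - 409) + 3844)*(-4327) = (-825 + 3844)*(-4327) = 3019*(-4327) = -13063213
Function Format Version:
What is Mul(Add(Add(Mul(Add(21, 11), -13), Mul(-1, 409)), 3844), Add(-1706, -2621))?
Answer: -13063213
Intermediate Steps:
Mul(Add(Add(Mul(Add(21, 11), -13), Mul(-1, 409)), 3844), Add(-1706, -2621)) = Mul(Add(Add(Mul(32, -13), -409), 3844), -4327) = Mul(Add(Add(-416, -409), 3844), -4327) = Mul(Add(-825, 3844), -4327) = Mul(3019, -4327) = -13063213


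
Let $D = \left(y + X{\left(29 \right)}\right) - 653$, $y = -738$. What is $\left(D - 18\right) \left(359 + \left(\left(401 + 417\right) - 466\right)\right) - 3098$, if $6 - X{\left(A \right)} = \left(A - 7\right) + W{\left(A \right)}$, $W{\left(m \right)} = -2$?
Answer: $-1014851$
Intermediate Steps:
$X{\left(A \right)} = 15 - A$ ($X{\left(A \right)} = 6 - \left(\left(A - 7\right) - 2\right) = 6 - \left(\left(-7 + A\right) - 2\right) = 6 - \left(-9 + A\right) = 15 - A$)
$D = -1405$ ($D = \left(-738 + \left(15 - 29\right)\right) - 653 = \left(-738 - 14\right) - 653 = -752 - 653 = -1405$)
$\left(D - 18\right) \left(359 + \left(\left(401 + 417\right) - 466\right)\right) - 3098 = \left(-1405 - 18\right) \left(359 + \left(\left(401 + 417\right) - 466\right)\right) - 3098 = - 1423 \left(359 + \left(818 - 466\right)\right) - 3098 = - 1423 \left(359 + 352\right) - 3098 = \left(-1423\right) 711 - 3098 = -1011753 - 3098 = -1014851$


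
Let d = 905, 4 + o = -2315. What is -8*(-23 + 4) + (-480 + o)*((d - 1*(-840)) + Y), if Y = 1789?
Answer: -9891514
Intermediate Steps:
o = -2319 (o = -4 - 2315 = -2319)
-8*(-23 + 4) + (-480 + o)*((d - 1*(-840)) + Y) = -8*(-23 + 4) + (-480 - 2319)*((905 - 1*(-840)) + 1789) = -8*(-19) - 2799*((905 + 840) + 1789) = 152 - 2799*(1745 + 1789) = 152 - 2799*3534 = 152 - 9891666 = -9891514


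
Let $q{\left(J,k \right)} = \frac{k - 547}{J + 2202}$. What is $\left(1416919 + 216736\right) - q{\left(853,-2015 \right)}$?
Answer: $\frac{4990818587}{3055} \approx 1.6337 \cdot 10^{6}$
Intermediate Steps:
$q{\left(J,k \right)} = \frac{-547 + k}{2202 + J}$
$\left(1416919 + 216736\right) - q{\left(853,-2015 \right)} = \left(1416919 + 216736\right) - \frac{-547 - 2015}{2202 + 853} = 1633655 - \frac{1}{3055} \left(-2562\right) = 1633655 - - \frac{2562}{3055} = 1633655 + \frac{2562}{3055} = \frac{4990818587}{3055}$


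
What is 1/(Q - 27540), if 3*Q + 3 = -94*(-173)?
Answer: -3/66361 ≈ -4.5207e-5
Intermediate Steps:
Q = 16259/3 (Q = -1 + (-94*(-173))/3 = -1 + (⅓)*16262 = -1 + 16262/3 = 16259/3 ≈ 5419.7)
1/(Q - 27540) = 1/(16259/3 - 27540) = 1/(-66361/3) = -3/66361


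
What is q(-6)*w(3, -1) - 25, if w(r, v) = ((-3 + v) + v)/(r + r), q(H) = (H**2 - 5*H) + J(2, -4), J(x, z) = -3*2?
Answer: -75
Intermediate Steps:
J(x, z) = -6
q(H) = -6 + H**2 - 5*H (q(H) = (H**2 - 5*H) - 6 = -6 + H**2 - 5*H)
w(r, v) = (-3 + 2*v)/(2*r) (w(r, v) = (-3 + 2*v)/((2*r)) = (1/(2*r))*(-3 + 2*v) = (-3 + 2*v)/(2*r))
q(-6)*w(3, -1) - 25 = (-6 + (-6)**2 - 5*(-6))*((-3/2 - 1)/3) - 25 = (-6 + 36 + 30)*((1/3)*(-5/2)) - 25 = 60*(-5/6) - 25 = -50 - 25 = -75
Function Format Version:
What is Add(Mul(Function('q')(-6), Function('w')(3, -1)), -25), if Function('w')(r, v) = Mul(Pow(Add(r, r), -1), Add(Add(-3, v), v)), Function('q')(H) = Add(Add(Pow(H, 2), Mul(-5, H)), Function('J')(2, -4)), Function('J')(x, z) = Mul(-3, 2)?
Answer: -75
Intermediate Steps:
Function('J')(x, z) = -6
Function('q')(H) = Add(-6, Pow(H, 2), Mul(-5, H)) (Function('q')(H) = Add(Add(Pow(H, 2), Mul(-5, H)), -6) = Add(-6, Pow(H, 2), Mul(-5, H)))
Function('w')(r, v) = Mul(Rational(1, 2), Pow(r, -1), Add(-3, Mul(2, v))) (Function('w')(r, v) = Mul(Pow(Mul(2, r), -1), Add(-3, Mul(2, v))) = Mul(Mul(Rational(1, 2), Pow(r, -1)), Add(-3, Mul(2, v))) = Mul(Rational(1, 2), Pow(r, -1), Add(-3, Mul(2, v))))
Add(Mul(Function('q')(-6), Function('w')(3, -1)), -25) = Add(Mul(Add(-6, Pow(-6, 2), Mul(-5, -6)), Mul(Pow(3, -1), Add(Rational(-3, 2), -1))), -25) = Add(Mul(Add(-6, 36, 30), Mul(Rational(1, 3), Rational(-5, 2))), -25) = Add(Mul(60, Rational(-5, 6)), -25) = Add(-50, -25) = -75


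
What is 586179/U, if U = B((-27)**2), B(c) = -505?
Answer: -586179/505 ≈ -1160.8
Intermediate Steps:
U = -505
586179/U = 586179/(-505) = 586179*(-1/505) = -586179/505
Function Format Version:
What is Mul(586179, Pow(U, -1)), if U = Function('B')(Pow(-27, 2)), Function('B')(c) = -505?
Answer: Rational(-586179, 505) ≈ -1160.8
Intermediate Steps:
U = -505
Mul(586179, Pow(U, -1)) = Mul(586179, Pow(-505, -1)) = Mul(586179, Rational(-1, 505)) = Rational(-586179, 505)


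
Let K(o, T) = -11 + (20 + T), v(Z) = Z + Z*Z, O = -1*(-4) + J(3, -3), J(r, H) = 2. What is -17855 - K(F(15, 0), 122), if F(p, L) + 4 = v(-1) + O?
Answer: -17986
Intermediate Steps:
O = 6 (O = -1*(-4) + 2 = 4 + 2 = 6)
v(Z) = Z + Z²
F(p, L) = 2 (F(p, L) = -4 + (-(1 - 1) + 6) = -4 + (-1*0 + 6) = -4 + (0 + 6) = -4 + 6 = 2)
K(o, T) = 9 + T
-17855 - K(F(15, 0), 122) = -17855 - (9 + 122) = -17855 - 1*131 = -17855 - 131 = -17986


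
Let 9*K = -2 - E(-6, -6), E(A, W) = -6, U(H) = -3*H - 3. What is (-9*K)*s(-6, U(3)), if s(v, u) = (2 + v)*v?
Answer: -96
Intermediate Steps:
U(H) = -3 - 3*H
K = 4/9 (K = (-2 - 1*(-6))/9 = (-2 + 6)/9 = (1/9)*4 = 4/9 ≈ 0.44444)
s(v, u) = v*(2 + v)
(-9*K)*s(-6, U(3)) = (-9*4/9)*(-6*(2 - 6)) = -(-24)*(-4) = -4*24 = -96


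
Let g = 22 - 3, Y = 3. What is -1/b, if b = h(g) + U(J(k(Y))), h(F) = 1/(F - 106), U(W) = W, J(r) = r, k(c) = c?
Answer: -87/260 ≈ -0.33462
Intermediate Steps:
g = 19
h(F) = 1/(-106 + F)
b = 260/87 (b = 1/(-106 + 19) + 3 = 1/(-87) + 3 = -1/87 + 3 = 260/87 ≈ 2.9885)
-1/b = -1/260/87 = -1*87/260 = -87/260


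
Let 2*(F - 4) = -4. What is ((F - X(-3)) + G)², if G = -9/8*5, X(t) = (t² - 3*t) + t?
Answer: 22201/64 ≈ 346.89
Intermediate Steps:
F = 2 (F = 4 + (½)*(-4) = 4 - 2 = 2)
X(t) = t² - 2*t
G = -45/8 (G = -9*⅛*5 = -9/8*5 = -45/8 ≈ -5.6250)
((F - X(-3)) + G)² = ((2 - (-3)*(-2 - 3)) - 45/8)² = ((2 - (-3)*(-5)) - 45/8)² = ((2 - 1*15) - 45/8)² = ((2 - 15) - 45/8)² = (-13 - 45/8)² = (-149/8)² = 22201/64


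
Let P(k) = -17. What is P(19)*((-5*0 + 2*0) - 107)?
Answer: 1819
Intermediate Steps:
P(19)*((-5*0 + 2*0) - 107) = -17*((-5*0 + 2*0) - 107) = -17*((0 + 0) - 107) = -17*(0 - 107) = -17*(-107) = 1819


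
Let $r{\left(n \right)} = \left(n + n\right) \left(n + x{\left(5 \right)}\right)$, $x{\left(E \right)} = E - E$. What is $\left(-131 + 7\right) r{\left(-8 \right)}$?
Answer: $-15872$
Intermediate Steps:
$x{\left(E \right)} = 0$
$r{\left(n \right)} = 2 n^{2}$ ($r{\left(n \right)} = \left(n + n\right) \left(n + 0\right) = 2 n n = 2 n^{2}$)
$\left(-131 + 7\right) r{\left(-8 \right)} = \left(-131 + 7\right) 2 \left(-8\right)^{2} = - 124 \cdot 2 \cdot 64 = \left(-124\right) 128 = -15872$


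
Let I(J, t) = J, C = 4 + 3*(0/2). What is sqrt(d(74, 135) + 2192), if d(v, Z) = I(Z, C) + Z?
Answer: sqrt(2462) ≈ 49.619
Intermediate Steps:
C = 4 (C = 4 + 3*(0*(1/2)) = 4 + 3*0 = 4 + 0 = 4)
d(v, Z) = 2*Z (d(v, Z) = Z + Z = 2*Z)
sqrt(d(74, 135) + 2192) = sqrt(2*135 + 2192) = sqrt(270 + 2192) = sqrt(2462)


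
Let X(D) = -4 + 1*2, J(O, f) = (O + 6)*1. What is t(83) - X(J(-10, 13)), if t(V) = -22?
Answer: -20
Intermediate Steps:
J(O, f) = 6 + O (J(O, f) = (6 + O)*1 = 6 + O)
X(D) = -2 (X(D) = -4 + 2 = -2)
t(83) - X(J(-10, 13)) = -22 - 1*(-2) = -22 + 2 = -20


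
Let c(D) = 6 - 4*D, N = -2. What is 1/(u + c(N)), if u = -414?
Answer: -1/400 ≈ -0.0025000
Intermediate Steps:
1/(u + c(N)) = 1/(-414 + (6 - 4*(-2))) = 1/(-414 + (6 + 8)) = 1/(-414 + 14) = 1/(-400) = -1/400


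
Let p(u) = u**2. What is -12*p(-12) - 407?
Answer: -2135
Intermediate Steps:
-12*p(-12) - 407 = -12*(-12)**2 - 407 = -12*144 - 407 = -1728 - 407 = -2135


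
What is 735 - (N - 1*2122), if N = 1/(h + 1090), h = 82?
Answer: 3348403/1172 ≈ 2857.0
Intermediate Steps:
N = 1/1172 (N = 1/(82 + 1090) = 1/1172 ≈ 0.00085324)
735 - (N - 1*2122) = 735 - (1/1172 - 1*2122) = 735 - (1/1172 - 2122) = 735 - 1*(-2486983/1172) = 735 + 2486983/1172 = 3348403/1172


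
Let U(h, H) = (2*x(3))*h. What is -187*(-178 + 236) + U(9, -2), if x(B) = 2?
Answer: -10810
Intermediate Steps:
U(h, H) = 4*h (U(h, H) = (2*2)*h = 4*h)
-187*(-178 + 236) + U(9, -2) = -187*(-178 + 236) + 4*9 = -187*58 + 36 = -10846 + 36 = -10810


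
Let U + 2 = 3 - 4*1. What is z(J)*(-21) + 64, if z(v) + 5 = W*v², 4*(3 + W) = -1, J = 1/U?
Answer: 2119/12 ≈ 176.58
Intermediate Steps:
U = -3 (U = -2 + (3 - 4*1) = -2 + (3 - 4) = -2 - 1 = -3)
J = -⅓ (J = 1/(-3) = -⅓ ≈ -0.33333)
W = -13/4 (W = -3 + (¼)*(-1) = -3 - ¼ = -13/4 ≈ -3.2500)
z(v) = -5 - 13*v²/4
z(J)*(-21) + 64 = (-5 - 13*(-⅓)²/4)*(-21) + 64 = (-5 - 13/4*⅑)*(-21) + 64 = (-5 - 13/36)*(-21) + 64 = -193/36*(-21) + 64 = 1351/12 + 64 = 2119/12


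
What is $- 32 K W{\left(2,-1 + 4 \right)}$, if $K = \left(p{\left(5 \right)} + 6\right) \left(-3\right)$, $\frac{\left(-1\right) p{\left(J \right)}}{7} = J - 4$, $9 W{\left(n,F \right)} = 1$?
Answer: $- \frac{32}{3} \approx -10.667$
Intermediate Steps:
$W{\left(n,F \right)} = \frac{1}{9}$ ($W{\left(n,F \right)} = \frac{1}{9} \cdot 1 = \frac{1}{9}$)
$p{\left(J \right)} = 28 - 7 J$ ($p{\left(J \right)} = - 7 \left(J - 4\right) = - 7 \left(-4 + J\right) = 28 - 7 J$)
$K = 3$ ($K = \left(\left(28 - 35\right) + 6\right) \left(-3\right) = \left(-7 + 6\right) \left(-3\right) = \left(-1\right) \left(-3\right) = 3$)
$- 32 K W{\left(2,-1 + 4 \right)} = \left(-32\right) 3 \cdot \frac{1}{9} = \left(-96\right) \frac{1}{9} = - \frac{32}{3}$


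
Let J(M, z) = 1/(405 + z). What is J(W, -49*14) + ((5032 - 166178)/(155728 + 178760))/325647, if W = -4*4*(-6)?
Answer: -54485147881/15303964429908 ≈ -0.0035602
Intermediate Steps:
W = 96 (W = -16*(-6) = 96)
J(W, -49*14) + ((5032 - 166178)/(155728 + 178760))/325647 = 1/(405 - 49*14) + ((5032 - 166178)/(155728 + 178760))/325647 = 1/(405 - 686) - 161146/334488*(1/325647) = 1/(-281) - 161146*1/334488*(1/325647) = -1/281 - 80573/167244*1/325647 = -1/281 - 80573/54462506868 = -54485147881/15303964429908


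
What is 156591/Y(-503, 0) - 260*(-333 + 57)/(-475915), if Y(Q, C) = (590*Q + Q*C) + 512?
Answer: -19156695969/28198725214 ≈ -0.67935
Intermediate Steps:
Y(Q, C) = 512 + 590*Q + C*Q (Y(Q, C) = (590*Q + C*Q) + 512 = 512 + 590*Q + C*Q)
156591/Y(-503, 0) - 260*(-333 + 57)/(-475915) = 156591/(512 + 590*(-503) + 0*(-503)) - 260*(-333 + 57)/(-475915) = 156591/(512 - 296770 + 0) - 260*(-276)*(-1/475915) = 156591/(-296258) + 71760*(-1/475915) = 156591*(-1/296258) - 14352/95183 = -156591/296258 - 14352/95183 = -19156695969/28198725214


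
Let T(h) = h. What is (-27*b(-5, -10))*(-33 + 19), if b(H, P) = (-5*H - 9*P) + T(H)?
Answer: 41580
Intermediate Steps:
b(H, P) = -9*P - 4*H (b(H, P) = (-5*H - 9*P) + H = (-9*P - 5*H) + H = -9*P - 4*H)
(-27*b(-5, -10))*(-33 + 19) = (-27*(-9*(-10) - 4*(-5)))*(-33 + 19) = -27*(90 + 20)*(-14) = -27*110*(-14) = -2970*(-14) = 41580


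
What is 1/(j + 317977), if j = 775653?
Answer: 1/1093630 ≈ 9.1439e-7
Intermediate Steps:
1/(j + 317977) = 1/(775653 + 317977) = 1/1093630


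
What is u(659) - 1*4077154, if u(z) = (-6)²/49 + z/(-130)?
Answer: -25971498591/6370 ≈ -4.0772e+6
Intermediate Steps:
u(z) = 36/49 - z/130 (u(z) = 36*(1/49) + z*(-1/130) = 36/49 - z/130)
u(659) - 1*4077154 = (36/49 - 1/130*659) - 1*4077154 = (36/49 - 659/130) - 4077154 = -27611/6370 - 4077154 = -25971498591/6370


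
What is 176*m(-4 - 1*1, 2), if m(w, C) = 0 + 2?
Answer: 352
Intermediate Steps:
m(w, C) = 2
176*m(-4 - 1*1, 2) = 176*2 = 352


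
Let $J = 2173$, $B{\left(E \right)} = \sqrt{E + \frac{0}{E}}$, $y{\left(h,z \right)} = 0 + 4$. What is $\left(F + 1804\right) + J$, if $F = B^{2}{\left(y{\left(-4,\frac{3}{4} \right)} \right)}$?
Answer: $3981$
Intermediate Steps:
$y{\left(h,z \right)} = 4$
$B{\left(E \right)} = \sqrt{E}$ ($B{\left(E \right)} = \sqrt{E + 0} = \sqrt{E}$)
$F = 4$ ($F = \left(\sqrt{4}\right)^{2} = 2^{2} = 4$)
$\left(F + 1804\right) + J = \left(4 + 1804\right) + 2173 = 1808 + 2173 = 3981$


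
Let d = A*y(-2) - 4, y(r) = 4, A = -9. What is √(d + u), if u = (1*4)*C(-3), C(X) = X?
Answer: 2*I*√13 ≈ 7.2111*I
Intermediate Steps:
d = -40 (d = -9*4 - 4 = -36 - 4 = -40)
u = -12 (u = (1*4)*(-3) = 4*(-3) = -12)
√(d + u) = √(-40 - 12) = √(-52) = 2*I*√13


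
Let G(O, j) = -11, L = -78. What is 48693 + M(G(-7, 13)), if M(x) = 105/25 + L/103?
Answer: 25078668/515 ≈ 48696.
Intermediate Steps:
M(x) = 1773/515 (M(x) = 105/25 - 78/103 = 105*(1/25) - 78*1/103 = 21/5 - 78/103 = 1773/515)
48693 + M(G(-7, 13)) = 48693 + 1773/515 = 25078668/515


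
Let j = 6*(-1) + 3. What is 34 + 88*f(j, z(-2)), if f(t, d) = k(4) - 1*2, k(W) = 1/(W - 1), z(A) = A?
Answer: -338/3 ≈ -112.67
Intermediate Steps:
k(W) = 1/(-1 + W)
j = -3 (j = -6 + 3 = -3)
f(t, d) = -5/3 (f(t, d) = 1/(-1 + 4) - 1*2 = 1/3 - 2 = ⅓ - 2 = -5/3)
34 + 88*f(j, z(-2)) = 34 + 88*(-5/3) = 34 - 440/3 = -338/3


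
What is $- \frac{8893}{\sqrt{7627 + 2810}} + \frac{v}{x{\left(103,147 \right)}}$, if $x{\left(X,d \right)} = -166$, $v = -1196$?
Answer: $\frac{598}{83} - \frac{8893 \sqrt{213}}{1491} \approx -79.844$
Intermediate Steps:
$- \frac{8893}{\sqrt{7627 + 2810}} + \frac{v}{x{\left(103,147 \right)}} = - \frac{8893}{\sqrt{7627 + 2810}} - \frac{1196}{-166} = - \frac{8893}{\sqrt{10437}} - - \frac{598}{83} = - \frac{8893}{7 \sqrt{213}} + \frac{598}{83} = - 8893 \frac{\sqrt{213}}{1491} + \frac{598}{83} = - \frac{8893 \sqrt{213}}{1491} + \frac{598}{83} = \frac{598}{83} - \frac{8893 \sqrt{213}}{1491}$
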